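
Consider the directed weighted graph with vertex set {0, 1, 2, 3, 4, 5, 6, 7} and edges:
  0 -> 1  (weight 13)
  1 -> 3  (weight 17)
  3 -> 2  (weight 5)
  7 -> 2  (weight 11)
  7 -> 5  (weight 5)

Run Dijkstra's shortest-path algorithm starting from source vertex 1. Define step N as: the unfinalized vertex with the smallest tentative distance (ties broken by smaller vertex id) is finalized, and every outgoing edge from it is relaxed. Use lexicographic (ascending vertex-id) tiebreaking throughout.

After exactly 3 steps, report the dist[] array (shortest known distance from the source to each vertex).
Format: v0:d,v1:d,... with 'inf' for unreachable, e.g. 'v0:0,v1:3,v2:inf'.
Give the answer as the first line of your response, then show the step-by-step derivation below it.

v0:inf,v1:0,v2:22,v3:17,v4:inf,v5:inf,v6:inf,v7:inf

step 1: dist = v0:inf,v1:0,v2:inf,v3:17,v4:inf,v5:inf,v6:inf,v7:inf
step 2: dist = v0:inf,v1:0,v2:22,v3:17,v4:inf,v5:inf,v6:inf,v7:inf
step 3: dist = v0:inf,v1:0,v2:22,v3:17,v4:inf,v5:inf,v6:inf,v7:inf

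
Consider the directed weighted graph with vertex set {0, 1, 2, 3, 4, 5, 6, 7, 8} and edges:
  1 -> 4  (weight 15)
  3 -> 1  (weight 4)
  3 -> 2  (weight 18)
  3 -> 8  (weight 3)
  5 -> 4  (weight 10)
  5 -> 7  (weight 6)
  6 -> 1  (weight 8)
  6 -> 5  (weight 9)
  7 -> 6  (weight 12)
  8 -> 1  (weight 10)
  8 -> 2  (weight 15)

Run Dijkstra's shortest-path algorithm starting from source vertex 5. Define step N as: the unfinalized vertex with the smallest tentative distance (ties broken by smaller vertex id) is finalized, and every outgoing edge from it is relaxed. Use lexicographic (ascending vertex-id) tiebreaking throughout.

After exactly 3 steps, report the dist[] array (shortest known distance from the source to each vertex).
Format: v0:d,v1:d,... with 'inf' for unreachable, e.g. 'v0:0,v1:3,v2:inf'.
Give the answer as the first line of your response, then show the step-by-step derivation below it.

v0:inf,v1:inf,v2:inf,v3:inf,v4:10,v5:0,v6:18,v7:6,v8:inf

step 1: dist = v0:inf,v1:inf,v2:inf,v3:inf,v4:10,v5:0,v6:inf,v7:6,v8:inf
step 2: dist = v0:inf,v1:inf,v2:inf,v3:inf,v4:10,v5:0,v6:18,v7:6,v8:inf
step 3: dist = v0:inf,v1:inf,v2:inf,v3:inf,v4:10,v5:0,v6:18,v7:6,v8:inf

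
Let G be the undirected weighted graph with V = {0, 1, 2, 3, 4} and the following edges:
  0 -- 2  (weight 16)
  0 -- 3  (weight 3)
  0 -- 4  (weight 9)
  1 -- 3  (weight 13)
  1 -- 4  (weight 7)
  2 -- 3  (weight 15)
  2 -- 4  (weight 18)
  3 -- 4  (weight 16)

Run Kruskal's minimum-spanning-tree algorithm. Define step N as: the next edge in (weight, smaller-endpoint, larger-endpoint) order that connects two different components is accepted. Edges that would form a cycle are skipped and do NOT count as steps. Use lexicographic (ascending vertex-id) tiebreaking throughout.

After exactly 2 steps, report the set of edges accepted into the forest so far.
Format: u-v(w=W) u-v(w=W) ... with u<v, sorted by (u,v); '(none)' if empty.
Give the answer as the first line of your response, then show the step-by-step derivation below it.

0-3(w=3) 1-4(w=7)

step 1: add edge 0-3 (w=3); MST = {0-3(w=3)}
step 2: add edge 1-4 (w=7); MST = {0-3(w=3) 1-4(w=7)}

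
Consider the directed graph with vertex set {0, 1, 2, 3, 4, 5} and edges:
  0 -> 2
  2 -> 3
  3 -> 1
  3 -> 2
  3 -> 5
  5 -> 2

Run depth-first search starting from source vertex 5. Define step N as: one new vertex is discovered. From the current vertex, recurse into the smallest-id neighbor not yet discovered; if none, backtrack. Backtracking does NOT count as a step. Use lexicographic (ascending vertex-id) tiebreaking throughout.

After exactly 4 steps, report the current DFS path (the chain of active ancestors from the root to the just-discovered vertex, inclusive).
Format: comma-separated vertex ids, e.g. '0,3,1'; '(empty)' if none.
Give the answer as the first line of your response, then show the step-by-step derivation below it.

5,2,3,1

step 1: discover 5; path=5; order=5
step 2: discover 2; path=5>2; order=5,2
step 3: discover 3; path=5>2>3; order=5,2,3
step 4: discover 1; path=5>2>3>1; order=5,2,3,1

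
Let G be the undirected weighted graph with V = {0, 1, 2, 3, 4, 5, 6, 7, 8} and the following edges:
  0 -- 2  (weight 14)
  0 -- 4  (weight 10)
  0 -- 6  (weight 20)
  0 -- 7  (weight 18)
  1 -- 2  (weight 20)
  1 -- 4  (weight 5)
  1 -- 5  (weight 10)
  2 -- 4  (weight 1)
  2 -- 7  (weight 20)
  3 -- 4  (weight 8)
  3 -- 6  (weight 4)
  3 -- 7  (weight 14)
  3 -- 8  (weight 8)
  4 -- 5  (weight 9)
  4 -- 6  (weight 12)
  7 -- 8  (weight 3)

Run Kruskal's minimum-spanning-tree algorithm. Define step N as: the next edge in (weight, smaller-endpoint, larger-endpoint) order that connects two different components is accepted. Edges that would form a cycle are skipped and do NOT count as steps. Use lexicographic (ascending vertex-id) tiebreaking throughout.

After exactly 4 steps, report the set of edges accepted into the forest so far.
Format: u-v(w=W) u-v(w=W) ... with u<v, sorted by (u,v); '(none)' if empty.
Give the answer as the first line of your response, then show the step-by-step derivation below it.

1-4(w=5) 2-4(w=1) 3-6(w=4) 7-8(w=3)

step 1: add edge 2-4 (w=1); MST = {2-4(w=1)}
step 2: add edge 7-8 (w=3); MST = {2-4(w=1) 7-8(w=3)}
step 3: add edge 3-6 (w=4); MST = {2-4(w=1) 3-6(w=4) 7-8(w=3)}
step 4: add edge 1-4 (w=5); MST = {1-4(w=5) 2-4(w=1) 3-6(w=4) 7-8(w=3)}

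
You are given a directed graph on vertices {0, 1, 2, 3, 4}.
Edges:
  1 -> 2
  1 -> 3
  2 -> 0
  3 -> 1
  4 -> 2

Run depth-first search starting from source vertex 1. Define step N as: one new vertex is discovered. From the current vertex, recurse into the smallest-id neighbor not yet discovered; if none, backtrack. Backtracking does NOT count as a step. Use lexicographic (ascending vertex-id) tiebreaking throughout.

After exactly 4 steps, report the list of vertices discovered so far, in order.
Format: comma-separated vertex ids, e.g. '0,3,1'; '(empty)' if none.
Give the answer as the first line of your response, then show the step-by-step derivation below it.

1,2,0,3

step 1: discover 1; path=1; order=1
step 2: discover 2; path=1>2; order=1,2
step 3: discover 0; path=1>2>0; order=1,2,0
step 4: discover 3; path=1>3; order=1,2,0,3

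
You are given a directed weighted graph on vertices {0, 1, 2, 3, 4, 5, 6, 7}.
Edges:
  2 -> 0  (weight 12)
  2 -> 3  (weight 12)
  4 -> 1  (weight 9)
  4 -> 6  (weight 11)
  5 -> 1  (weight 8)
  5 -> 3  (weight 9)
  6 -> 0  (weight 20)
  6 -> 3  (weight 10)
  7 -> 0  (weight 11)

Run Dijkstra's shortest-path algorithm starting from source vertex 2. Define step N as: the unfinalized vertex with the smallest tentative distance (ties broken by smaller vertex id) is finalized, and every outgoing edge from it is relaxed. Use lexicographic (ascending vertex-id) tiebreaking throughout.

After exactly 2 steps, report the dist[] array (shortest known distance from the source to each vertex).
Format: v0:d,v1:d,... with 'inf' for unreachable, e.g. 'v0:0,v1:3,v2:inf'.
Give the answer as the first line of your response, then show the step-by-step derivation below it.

v0:12,v1:inf,v2:0,v3:12,v4:inf,v5:inf,v6:inf,v7:inf

step 1: dist = v0:12,v1:inf,v2:0,v3:12,v4:inf,v5:inf,v6:inf,v7:inf
step 2: dist = v0:12,v1:inf,v2:0,v3:12,v4:inf,v5:inf,v6:inf,v7:inf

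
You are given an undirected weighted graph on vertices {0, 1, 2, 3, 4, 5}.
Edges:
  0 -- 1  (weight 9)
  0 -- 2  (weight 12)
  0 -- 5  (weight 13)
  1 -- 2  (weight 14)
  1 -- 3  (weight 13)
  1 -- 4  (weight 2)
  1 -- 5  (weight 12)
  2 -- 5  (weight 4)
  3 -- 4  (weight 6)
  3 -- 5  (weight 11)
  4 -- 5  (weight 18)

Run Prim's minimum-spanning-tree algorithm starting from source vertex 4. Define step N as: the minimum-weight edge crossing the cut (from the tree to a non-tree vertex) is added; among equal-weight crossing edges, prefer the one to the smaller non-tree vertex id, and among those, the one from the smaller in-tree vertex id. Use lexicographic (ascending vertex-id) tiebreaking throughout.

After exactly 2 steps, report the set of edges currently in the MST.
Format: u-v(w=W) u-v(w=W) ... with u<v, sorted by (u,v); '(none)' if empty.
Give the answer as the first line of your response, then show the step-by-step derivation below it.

1-4(w=2) 3-4(w=6)

step 1: add edge 1-4 (w=2); MST = {1-4(w=2)}
step 2: add edge 3-4 (w=6); MST = {1-4(w=2) 3-4(w=6)}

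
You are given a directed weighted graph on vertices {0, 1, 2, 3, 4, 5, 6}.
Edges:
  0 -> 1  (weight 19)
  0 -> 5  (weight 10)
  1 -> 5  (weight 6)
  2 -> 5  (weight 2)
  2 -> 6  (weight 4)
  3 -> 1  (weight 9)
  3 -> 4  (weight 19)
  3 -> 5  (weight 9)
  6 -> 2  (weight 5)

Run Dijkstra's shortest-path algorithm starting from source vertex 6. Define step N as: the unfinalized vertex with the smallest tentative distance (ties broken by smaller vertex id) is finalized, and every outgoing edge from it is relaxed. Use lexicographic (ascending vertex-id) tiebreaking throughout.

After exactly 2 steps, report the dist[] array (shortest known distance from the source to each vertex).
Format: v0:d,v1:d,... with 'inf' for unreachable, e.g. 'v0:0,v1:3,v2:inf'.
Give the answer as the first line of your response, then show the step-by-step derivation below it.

v0:inf,v1:inf,v2:5,v3:inf,v4:inf,v5:7,v6:0

step 1: dist = v0:inf,v1:inf,v2:5,v3:inf,v4:inf,v5:inf,v6:0
step 2: dist = v0:inf,v1:inf,v2:5,v3:inf,v4:inf,v5:7,v6:0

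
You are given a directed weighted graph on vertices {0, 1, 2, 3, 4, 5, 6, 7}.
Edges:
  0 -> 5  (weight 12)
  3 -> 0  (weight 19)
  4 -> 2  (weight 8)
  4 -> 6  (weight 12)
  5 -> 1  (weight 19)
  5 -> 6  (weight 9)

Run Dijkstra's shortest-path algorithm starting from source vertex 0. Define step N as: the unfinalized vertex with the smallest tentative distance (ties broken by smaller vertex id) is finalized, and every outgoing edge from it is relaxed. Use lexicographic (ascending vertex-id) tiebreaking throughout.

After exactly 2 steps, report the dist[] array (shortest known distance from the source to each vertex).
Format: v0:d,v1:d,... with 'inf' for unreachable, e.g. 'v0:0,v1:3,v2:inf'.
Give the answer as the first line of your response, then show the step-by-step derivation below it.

v0:0,v1:31,v2:inf,v3:inf,v4:inf,v5:12,v6:21,v7:inf

step 1: dist = v0:0,v1:inf,v2:inf,v3:inf,v4:inf,v5:12,v6:inf,v7:inf
step 2: dist = v0:0,v1:31,v2:inf,v3:inf,v4:inf,v5:12,v6:21,v7:inf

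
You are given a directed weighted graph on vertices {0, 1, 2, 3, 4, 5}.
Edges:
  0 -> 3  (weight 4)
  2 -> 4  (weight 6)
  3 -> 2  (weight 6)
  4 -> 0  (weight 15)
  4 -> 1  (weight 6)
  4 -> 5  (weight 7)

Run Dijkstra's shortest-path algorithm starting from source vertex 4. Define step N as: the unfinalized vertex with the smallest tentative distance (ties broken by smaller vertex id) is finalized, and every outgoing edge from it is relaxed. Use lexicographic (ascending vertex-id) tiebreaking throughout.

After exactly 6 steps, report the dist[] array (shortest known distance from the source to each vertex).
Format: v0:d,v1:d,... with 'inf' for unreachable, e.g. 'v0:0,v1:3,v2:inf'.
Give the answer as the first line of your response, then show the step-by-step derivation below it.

v0:15,v1:6,v2:25,v3:19,v4:0,v5:7

step 1: dist = v0:15,v1:6,v2:inf,v3:inf,v4:0,v5:7
step 2: dist = v0:15,v1:6,v2:inf,v3:inf,v4:0,v5:7
step 3: dist = v0:15,v1:6,v2:inf,v3:inf,v4:0,v5:7
step 4: dist = v0:15,v1:6,v2:inf,v3:19,v4:0,v5:7
step 5: dist = v0:15,v1:6,v2:25,v3:19,v4:0,v5:7
step 6: dist = v0:15,v1:6,v2:25,v3:19,v4:0,v5:7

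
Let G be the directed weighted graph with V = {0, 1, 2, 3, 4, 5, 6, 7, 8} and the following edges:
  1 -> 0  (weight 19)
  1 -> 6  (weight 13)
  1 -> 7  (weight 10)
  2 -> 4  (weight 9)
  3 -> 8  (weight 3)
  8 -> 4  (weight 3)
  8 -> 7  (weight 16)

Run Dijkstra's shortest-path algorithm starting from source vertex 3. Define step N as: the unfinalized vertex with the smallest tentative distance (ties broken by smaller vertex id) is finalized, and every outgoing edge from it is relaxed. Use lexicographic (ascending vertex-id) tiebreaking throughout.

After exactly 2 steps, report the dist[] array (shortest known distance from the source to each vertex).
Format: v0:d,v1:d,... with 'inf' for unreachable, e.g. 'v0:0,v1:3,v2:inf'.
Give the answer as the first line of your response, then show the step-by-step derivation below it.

v0:inf,v1:inf,v2:inf,v3:0,v4:6,v5:inf,v6:inf,v7:19,v8:3

step 1: dist = v0:inf,v1:inf,v2:inf,v3:0,v4:inf,v5:inf,v6:inf,v7:inf,v8:3
step 2: dist = v0:inf,v1:inf,v2:inf,v3:0,v4:6,v5:inf,v6:inf,v7:19,v8:3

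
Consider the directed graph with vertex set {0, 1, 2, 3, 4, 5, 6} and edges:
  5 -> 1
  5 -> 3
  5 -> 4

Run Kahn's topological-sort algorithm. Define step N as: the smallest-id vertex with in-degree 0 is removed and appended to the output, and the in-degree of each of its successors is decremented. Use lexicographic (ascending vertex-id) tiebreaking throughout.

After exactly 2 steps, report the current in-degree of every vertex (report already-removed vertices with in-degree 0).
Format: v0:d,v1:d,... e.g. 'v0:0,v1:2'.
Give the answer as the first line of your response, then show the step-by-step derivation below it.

v0:0,v1:1,v2:0,v3:1,v4:1,v5:0,v6:0

step 1: output 0; order=[0]; indeg=(0,1,0,1,1,0,0)
step 2: output 2; order=[0,2]; indeg=(0,1,0,1,1,0,0)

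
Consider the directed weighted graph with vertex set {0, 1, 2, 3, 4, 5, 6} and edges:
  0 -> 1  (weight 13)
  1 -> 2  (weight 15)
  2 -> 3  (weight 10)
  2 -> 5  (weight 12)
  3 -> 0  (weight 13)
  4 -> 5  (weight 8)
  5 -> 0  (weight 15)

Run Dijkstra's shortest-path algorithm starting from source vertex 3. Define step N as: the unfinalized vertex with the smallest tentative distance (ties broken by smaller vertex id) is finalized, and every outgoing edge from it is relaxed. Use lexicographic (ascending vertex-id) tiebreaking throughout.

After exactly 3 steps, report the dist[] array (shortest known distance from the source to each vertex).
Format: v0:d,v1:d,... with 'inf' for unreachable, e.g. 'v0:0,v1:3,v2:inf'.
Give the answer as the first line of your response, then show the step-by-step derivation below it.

v0:13,v1:26,v2:41,v3:0,v4:inf,v5:inf,v6:inf

step 1: dist = v0:13,v1:inf,v2:inf,v3:0,v4:inf,v5:inf,v6:inf
step 2: dist = v0:13,v1:26,v2:inf,v3:0,v4:inf,v5:inf,v6:inf
step 3: dist = v0:13,v1:26,v2:41,v3:0,v4:inf,v5:inf,v6:inf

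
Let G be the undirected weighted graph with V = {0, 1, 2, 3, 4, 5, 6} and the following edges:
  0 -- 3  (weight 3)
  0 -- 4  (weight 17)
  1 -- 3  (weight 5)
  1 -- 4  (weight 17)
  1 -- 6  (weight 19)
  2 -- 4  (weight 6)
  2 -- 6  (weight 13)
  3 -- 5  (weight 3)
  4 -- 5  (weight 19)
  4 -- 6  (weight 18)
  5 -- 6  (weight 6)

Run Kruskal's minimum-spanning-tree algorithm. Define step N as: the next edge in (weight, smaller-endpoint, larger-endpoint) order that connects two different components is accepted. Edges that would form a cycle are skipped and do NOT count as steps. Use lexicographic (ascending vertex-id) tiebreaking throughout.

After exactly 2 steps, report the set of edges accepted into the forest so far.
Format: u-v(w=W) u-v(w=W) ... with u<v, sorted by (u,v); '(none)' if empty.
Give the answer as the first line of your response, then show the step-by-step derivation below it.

0-3(w=3) 3-5(w=3)

step 1: add edge 0-3 (w=3); MST = {0-3(w=3)}
step 2: add edge 3-5 (w=3); MST = {0-3(w=3) 3-5(w=3)}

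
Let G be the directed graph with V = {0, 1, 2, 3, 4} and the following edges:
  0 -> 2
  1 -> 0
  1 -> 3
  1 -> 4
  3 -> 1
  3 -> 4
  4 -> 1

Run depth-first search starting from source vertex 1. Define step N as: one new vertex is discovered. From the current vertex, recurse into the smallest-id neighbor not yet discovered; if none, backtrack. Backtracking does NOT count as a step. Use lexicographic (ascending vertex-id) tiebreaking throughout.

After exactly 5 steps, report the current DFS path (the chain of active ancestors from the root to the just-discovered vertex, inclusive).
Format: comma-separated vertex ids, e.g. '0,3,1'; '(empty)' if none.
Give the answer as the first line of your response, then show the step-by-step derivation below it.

1,3,4

step 1: discover 1; path=1; order=1
step 2: discover 0; path=1>0; order=1,0
step 3: discover 2; path=1>0>2; order=1,0,2
step 4: discover 3; path=1>3; order=1,0,2,3
step 5: discover 4; path=1>3>4; order=1,0,2,3,4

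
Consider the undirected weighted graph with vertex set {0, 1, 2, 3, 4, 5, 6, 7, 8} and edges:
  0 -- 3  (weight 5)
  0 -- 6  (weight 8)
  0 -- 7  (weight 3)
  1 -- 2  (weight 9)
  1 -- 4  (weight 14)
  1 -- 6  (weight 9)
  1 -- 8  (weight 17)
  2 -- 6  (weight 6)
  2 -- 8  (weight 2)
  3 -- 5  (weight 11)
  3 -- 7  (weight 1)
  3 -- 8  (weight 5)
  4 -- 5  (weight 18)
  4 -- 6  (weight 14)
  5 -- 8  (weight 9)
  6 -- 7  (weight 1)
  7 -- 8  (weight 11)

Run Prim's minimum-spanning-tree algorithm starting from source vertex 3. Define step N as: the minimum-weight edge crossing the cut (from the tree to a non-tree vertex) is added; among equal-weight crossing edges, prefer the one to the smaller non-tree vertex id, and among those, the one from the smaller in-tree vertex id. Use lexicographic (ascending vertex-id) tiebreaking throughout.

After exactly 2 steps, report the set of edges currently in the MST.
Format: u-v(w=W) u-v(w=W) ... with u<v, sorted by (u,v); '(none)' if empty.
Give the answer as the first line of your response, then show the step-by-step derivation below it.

3-7(w=1) 6-7(w=1)

step 1: add edge 3-7 (w=1); MST = {3-7(w=1)}
step 2: add edge 6-7 (w=1); MST = {3-7(w=1) 6-7(w=1)}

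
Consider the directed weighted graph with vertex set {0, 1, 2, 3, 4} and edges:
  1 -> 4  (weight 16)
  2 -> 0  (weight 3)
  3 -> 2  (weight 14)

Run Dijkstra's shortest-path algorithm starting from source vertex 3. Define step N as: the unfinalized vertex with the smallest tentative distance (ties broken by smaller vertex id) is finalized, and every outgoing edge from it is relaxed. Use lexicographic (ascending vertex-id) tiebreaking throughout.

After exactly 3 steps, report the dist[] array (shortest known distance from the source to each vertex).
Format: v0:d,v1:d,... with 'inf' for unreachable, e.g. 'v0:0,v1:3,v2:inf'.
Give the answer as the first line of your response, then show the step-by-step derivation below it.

v0:17,v1:inf,v2:14,v3:0,v4:inf

step 1: dist = v0:inf,v1:inf,v2:14,v3:0,v4:inf
step 2: dist = v0:17,v1:inf,v2:14,v3:0,v4:inf
step 3: dist = v0:17,v1:inf,v2:14,v3:0,v4:inf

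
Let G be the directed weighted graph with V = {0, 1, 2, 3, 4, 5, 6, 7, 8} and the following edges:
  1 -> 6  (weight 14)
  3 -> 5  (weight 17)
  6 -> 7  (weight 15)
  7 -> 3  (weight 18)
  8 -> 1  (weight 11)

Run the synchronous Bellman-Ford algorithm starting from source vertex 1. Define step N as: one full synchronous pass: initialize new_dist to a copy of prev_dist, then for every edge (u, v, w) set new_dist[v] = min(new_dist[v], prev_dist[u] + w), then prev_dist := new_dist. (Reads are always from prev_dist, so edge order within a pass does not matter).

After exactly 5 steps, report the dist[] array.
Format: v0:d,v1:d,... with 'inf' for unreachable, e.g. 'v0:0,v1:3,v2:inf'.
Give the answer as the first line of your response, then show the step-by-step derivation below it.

v0:inf,v1:0,v2:inf,v3:47,v4:inf,v5:64,v6:14,v7:29,v8:inf

step 1: dist = v0:inf,v1:0,v2:inf,v3:inf,v4:inf,v5:inf,v6:14,v7:inf,v8:inf
step 2: dist = v0:inf,v1:0,v2:inf,v3:inf,v4:inf,v5:inf,v6:14,v7:29,v8:inf
step 3: dist = v0:inf,v1:0,v2:inf,v3:47,v4:inf,v5:inf,v6:14,v7:29,v8:inf
step 4: dist = v0:inf,v1:0,v2:inf,v3:47,v4:inf,v5:64,v6:14,v7:29,v8:inf
step 5: dist = v0:inf,v1:0,v2:inf,v3:47,v4:inf,v5:64,v6:14,v7:29,v8:inf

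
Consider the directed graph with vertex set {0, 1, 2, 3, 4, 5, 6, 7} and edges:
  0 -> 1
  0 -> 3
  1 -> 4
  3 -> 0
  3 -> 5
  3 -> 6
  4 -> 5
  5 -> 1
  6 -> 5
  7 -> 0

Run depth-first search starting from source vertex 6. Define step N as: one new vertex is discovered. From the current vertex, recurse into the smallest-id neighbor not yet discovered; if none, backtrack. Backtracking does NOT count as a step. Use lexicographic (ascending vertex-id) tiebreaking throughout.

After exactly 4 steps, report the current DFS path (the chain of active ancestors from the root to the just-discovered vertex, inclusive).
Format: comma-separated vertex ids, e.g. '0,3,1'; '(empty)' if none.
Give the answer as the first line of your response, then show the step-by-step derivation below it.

6,5,1,4

step 1: discover 6; path=6; order=6
step 2: discover 5; path=6>5; order=6,5
step 3: discover 1; path=6>5>1; order=6,5,1
step 4: discover 4; path=6>5>1>4; order=6,5,1,4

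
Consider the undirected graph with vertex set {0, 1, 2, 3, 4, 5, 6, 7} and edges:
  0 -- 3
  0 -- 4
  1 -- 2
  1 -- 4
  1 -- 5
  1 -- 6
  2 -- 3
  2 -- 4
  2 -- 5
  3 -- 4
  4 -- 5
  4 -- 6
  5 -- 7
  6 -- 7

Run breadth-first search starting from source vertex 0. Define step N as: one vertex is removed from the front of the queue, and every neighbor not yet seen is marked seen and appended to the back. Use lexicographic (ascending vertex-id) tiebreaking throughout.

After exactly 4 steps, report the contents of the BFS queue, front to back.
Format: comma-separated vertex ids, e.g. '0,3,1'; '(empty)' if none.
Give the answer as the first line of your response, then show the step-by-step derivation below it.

1,5,6

step 1: dequeue 0; queue=[3,4]; order=0
step 2: dequeue 3; queue=[4,2]; order=0,3
step 3: dequeue 4; queue=[2,1,5,6]; order=0,3,4
step 4: dequeue 2; queue=[1,5,6]; order=0,3,4,2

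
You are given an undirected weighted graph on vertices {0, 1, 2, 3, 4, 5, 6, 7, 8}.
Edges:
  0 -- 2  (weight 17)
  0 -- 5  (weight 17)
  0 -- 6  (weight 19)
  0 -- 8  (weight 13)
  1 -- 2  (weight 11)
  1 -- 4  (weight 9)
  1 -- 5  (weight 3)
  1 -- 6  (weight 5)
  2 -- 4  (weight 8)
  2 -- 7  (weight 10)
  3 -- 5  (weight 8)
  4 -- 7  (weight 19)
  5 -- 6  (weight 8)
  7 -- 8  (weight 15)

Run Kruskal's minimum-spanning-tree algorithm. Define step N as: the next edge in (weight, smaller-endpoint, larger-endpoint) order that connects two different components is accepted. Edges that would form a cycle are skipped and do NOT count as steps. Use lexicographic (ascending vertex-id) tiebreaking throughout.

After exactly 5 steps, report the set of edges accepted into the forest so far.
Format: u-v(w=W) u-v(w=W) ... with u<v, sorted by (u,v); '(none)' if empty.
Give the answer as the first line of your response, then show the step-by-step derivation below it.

1-4(w=9) 1-5(w=3) 1-6(w=5) 2-4(w=8) 3-5(w=8)

step 1: add edge 1-5 (w=3); MST = {1-5(w=3)}
step 2: add edge 1-6 (w=5); MST = {1-5(w=3) 1-6(w=5)}
step 3: add edge 2-4 (w=8); MST = {1-5(w=3) 1-6(w=5) 2-4(w=8)}
step 4: add edge 3-5 (w=8); MST = {1-5(w=3) 1-6(w=5) 2-4(w=8) 3-5(w=8)}
step 5: add edge 1-4 (w=9); MST = {1-4(w=9) 1-5(w=3) 1-6(w=5) 2-4(w=8) 3-5(w=8)}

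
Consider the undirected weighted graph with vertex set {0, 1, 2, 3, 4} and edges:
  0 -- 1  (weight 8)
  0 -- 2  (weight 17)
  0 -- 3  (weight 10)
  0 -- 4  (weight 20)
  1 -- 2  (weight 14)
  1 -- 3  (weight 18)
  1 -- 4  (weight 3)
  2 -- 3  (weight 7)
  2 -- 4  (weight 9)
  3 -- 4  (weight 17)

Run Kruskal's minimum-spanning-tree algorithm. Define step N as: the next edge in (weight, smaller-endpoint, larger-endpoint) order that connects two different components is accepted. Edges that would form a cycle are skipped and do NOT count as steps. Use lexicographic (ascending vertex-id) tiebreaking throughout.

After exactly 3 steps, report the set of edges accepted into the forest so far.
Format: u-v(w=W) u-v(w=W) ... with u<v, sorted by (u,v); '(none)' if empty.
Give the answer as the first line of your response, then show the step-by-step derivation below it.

0-1(w=8) 1-4(w=3) 2-3(w=7)

step 1: add edge 1-4 (w=3); MST = {1-4(w=3)}
step 2: add edge 2-3 (w=7); MST = {1-4(w=3) 2-3(w=7)}
step 3: add edge 0-1 (w=8); MST = {0-1(w=8) 1-4(w=3) 2-3(w=7)}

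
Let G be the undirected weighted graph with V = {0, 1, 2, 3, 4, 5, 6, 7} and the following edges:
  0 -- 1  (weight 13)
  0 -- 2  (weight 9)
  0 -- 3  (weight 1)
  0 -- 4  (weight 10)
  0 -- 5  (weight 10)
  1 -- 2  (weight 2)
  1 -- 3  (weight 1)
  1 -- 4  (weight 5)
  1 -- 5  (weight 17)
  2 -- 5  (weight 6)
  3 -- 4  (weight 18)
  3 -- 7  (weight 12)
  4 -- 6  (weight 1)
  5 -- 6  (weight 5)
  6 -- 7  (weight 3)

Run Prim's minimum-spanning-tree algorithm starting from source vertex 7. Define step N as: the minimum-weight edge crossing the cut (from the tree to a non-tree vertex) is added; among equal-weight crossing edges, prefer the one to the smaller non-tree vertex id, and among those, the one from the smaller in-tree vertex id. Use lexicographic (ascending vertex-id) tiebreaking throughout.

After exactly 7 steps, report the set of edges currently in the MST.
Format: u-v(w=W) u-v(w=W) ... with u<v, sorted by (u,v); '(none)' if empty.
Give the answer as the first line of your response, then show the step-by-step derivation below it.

0-3(w=1) 1-2(w=2) 1-3(w=1) 1-4(w=5) 4-6(w=1) 5-6(w=5) 6-7(w=3)

step 1: add edge 6-7 (w=3); MST = {6-7(w=3)}
step 2: add edge 4-6 (w=1); MST = {4-6(w=1) 6-7(w=3)}
step 3: add edge 1-4 (w=5); MST = {1-4(w=5) 4-6(w=1) 6-7(w=3)}
step 4: add edge 1-3 (w=1); MST = {1-3(w=1) 1-4(w=5) 4-6(w=1) 6-7(w=3)}
step 5: add edge 0-3 (w=1); MST = {0-3(w=1) 1-3(w=1) 1-4(w=5) 4-6(w=1) 6-7(w=3)}
step 6: add edge 1-2 (w=2); MST = {0-3(w=1) 1-2(w=2) 1-3(w=1) 1-4(w=5) 4-6(w=1) 6-7(w=3)}
step 7: add edge 5-6 (w=5); MST = {0-3(w=1) 1-2(w=2) 1-3(w=1) 1-4(w=5) 4-6(w=1) 5-6(w=5) 6-7(w=3)}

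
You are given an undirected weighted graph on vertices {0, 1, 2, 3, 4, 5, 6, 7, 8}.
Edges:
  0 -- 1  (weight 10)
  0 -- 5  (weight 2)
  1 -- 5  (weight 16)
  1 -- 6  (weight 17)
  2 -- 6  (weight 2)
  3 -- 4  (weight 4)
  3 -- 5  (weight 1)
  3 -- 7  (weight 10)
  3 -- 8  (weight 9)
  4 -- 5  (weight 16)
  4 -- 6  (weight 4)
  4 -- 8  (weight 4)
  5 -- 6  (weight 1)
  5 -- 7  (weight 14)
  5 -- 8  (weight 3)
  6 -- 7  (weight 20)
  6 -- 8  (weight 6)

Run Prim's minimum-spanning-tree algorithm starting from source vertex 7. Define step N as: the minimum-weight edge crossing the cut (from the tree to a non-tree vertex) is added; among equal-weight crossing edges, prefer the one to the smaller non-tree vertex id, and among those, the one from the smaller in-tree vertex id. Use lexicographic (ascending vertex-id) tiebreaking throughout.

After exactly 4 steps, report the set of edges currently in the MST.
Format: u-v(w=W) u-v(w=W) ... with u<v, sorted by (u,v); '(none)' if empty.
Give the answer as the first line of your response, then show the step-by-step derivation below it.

0-5(w=2) 3-5(w=1) 3-7(w=10) 5-6(w=1)

step 1: add edge 3-7 (w=10); MST = {3-7(w=10)}
step 2: add edge 3-5 (w=1); MST = {3-5(w=1) 3-7(w=10)}
step 3: add edge 5-6 (w=1); MST = {3-5(w=1) 3-7(w=10) 5-6(w=1)}
step 4: add edge 0-5 (w=2); MST = {0-5(w=2) 3-5(w=1) 3-7(w=10) 5-6(w=1)}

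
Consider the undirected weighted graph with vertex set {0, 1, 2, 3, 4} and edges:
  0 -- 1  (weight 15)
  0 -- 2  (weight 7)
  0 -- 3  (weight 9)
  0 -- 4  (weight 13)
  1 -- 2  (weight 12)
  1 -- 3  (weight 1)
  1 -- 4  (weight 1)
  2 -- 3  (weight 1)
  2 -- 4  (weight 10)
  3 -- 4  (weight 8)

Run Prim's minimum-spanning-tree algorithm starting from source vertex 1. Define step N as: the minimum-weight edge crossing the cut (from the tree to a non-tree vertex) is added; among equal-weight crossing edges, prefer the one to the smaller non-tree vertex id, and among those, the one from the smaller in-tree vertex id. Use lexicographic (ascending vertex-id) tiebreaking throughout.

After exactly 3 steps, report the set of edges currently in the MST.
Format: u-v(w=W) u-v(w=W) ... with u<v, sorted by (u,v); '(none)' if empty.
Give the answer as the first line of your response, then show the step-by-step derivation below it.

1-3(w=1) 1-4(w=1) 2-3(w=1)

step 1: add edge 1-3 (w=1); MST = {1-3(w=1)}
step 2: add edge 2-3 (w=1); MST = {1-3(w=1) 2-3(w=1)}
step 3: add edge 1-4 (w=1); MST = {1-3(w=1) 1-4(w=1) 2-3(w=1)}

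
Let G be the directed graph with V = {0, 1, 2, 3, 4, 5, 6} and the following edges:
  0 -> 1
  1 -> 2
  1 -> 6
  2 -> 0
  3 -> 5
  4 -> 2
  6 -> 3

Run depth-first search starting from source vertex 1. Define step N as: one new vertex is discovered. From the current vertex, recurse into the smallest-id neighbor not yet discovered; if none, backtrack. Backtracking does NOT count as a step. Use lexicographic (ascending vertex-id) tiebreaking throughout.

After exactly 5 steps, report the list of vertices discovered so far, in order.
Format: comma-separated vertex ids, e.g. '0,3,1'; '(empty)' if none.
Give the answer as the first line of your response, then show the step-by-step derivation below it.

1,2,0,6,3

step 1: discover 1; path=1; order=1
step 2: discover 2; path=1>2; order=1,2
step 3: discover 0; path=1>2>0; order=1,2,0
step 4: discover 6; path=1>6; order=1,2,0,6
step 5: discover 3; path=1>6>3; order=1,2,0,6,3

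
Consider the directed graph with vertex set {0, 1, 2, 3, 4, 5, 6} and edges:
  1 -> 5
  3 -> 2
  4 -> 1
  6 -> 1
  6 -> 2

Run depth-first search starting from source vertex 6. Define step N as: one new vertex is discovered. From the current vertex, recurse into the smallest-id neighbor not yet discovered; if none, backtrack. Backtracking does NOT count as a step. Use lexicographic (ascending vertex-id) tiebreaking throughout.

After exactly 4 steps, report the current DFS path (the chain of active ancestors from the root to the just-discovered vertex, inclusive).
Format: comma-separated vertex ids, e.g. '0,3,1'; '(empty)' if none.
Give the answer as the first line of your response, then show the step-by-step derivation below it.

6,2

step 1: discover 6; path=6; order=6
step 2: discover 1; path=6>1; order=6,1
step 3: discover 5; path=6>1>5; order=6,1,5
step 4: discover 2; path=6>2; order=6,1,5,2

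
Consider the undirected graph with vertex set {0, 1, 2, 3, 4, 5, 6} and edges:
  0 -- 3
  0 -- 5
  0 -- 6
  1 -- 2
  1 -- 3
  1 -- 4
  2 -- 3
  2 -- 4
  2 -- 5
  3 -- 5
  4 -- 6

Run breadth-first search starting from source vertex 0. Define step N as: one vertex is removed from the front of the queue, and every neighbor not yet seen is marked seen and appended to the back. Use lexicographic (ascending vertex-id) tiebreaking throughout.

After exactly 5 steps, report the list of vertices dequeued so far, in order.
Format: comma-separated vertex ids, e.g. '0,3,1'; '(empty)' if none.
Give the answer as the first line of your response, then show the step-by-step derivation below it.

0,3,5,6,1

step 1: dequeue 0; queue=[3,5,6]; order=0
step 2: dequeue 3; queue=[5,6,1,2]; order=0,3
step 3: dequeue 5; queue=[6,1,2]; order=0,3,5
step 4: dequeue 6; queue=[1,2,4]; order=0,3,5,6
step 5: dequeue 1; queue=[2,4]; order=0,3,5,6,1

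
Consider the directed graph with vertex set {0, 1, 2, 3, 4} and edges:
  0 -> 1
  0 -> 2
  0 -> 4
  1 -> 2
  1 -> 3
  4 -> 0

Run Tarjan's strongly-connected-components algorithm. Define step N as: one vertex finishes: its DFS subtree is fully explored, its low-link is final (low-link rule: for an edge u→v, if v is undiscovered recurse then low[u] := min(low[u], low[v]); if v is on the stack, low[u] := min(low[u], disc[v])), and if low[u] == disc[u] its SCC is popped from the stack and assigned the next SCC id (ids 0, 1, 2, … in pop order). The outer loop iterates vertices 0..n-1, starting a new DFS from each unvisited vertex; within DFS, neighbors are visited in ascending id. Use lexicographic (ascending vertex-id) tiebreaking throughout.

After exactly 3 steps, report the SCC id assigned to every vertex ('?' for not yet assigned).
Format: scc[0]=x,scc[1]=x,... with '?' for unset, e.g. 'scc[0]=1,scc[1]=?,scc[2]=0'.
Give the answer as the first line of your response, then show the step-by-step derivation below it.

scc[0]=?,scc[1]=2,scc[2]=0,scc[3]=1,scc[4]=?

step 1: low=(low[0]=0,low[1]=1,low[2]=2,low[3]=?,low[4]=?); scc=(scc[0]=?,scc[1]=?,scc[2]=0,scc[3]=?,scc[4]=?)
step 2: low=(low[0]=0,low[1]=1,low[2]=2,low[3]=3,low[4]=?); scc=(scc[0]=?,scc[1]=?,scc[2]=0,scc[3]=1,scc[4]=?)
step 3: low=(low[0]=0,low[1]=1,low[2]=2,low[3]=3,low[4]=?); scc=(scc[0]=?,scc[1]=2,scc[2]=0,scc[3]=1,scc[4]=?)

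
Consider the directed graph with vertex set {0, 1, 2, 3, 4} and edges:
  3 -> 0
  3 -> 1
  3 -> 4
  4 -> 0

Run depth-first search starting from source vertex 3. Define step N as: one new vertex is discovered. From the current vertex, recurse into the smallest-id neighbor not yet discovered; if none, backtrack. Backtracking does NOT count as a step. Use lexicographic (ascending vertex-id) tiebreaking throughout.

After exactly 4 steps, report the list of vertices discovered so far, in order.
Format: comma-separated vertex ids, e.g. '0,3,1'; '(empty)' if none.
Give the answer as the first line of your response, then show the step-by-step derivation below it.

3,0,1,4

step 1: discover 3; path=3; order=3
step 2: discover 0; path=3>0; order=3,0
step 3: discover 1; path=3>1; order=3,0,1
step 4: discover 4; path=3>4; order=3,0,1,4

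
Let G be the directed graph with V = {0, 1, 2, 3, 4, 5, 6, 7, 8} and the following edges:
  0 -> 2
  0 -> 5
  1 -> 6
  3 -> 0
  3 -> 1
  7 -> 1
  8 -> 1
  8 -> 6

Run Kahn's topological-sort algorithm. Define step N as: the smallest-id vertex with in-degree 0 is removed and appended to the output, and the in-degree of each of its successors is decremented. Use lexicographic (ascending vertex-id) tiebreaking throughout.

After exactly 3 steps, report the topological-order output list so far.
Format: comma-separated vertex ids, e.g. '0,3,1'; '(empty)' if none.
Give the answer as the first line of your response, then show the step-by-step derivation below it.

3,0,2

step 1: output 3; order=[3]; indeg=(0,2,1,0,0,1,2,0,0)
step 2: output 0; order=[3,0]; indeg=(0,2,0,0,0,0,2,0,0)
step 3: output 2; order=[3,0,2]; indeg=(0,2,0,0,0,0,2,0,0)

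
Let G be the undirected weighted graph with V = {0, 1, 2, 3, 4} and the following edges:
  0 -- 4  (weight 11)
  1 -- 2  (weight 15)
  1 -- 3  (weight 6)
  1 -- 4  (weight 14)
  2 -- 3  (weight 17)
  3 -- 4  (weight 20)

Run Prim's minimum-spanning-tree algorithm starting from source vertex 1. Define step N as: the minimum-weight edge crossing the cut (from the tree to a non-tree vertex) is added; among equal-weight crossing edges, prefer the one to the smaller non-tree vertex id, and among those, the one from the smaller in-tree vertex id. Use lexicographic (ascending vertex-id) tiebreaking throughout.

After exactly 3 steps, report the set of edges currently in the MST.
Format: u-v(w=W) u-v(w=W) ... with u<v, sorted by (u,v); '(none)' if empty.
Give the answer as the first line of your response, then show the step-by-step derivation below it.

0-4(w=11) 1-3(w=6) 1-4(w=14)

step 1: add edge 1-3 (w=6); MST = {1-3(w=6)}
step 2: add edge 1-4 (w=14); MST = {1-3(w=6) 1-4(w=14)}
step 3: add edge 0-4 (w=11); MST = {0-4(w=11) 1-3(w=6) 1-4(w=14)}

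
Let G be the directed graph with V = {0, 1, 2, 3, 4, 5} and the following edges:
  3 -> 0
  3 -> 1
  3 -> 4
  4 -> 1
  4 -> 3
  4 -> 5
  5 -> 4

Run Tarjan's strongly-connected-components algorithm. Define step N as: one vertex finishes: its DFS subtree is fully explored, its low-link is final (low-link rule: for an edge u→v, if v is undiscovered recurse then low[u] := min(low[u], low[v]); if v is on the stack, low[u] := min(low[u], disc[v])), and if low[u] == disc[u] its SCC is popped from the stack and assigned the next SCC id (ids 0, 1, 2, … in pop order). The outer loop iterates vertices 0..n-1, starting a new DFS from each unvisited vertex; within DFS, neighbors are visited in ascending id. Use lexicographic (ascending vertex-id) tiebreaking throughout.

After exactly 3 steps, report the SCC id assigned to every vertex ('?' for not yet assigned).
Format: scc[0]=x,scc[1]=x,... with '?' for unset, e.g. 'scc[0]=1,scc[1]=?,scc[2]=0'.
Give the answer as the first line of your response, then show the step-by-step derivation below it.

scc[0]=0,scc[1]=1,scc[2]=2,scc[3]=?,scc[4]=?,scc[5]=?

step 1: low=(low[0]=0,low[1]=?,low[2]=?,low[3]=?,low[4]=?,low[5]=?); scc=(scc[0]=0,scc[1]=?,scc[2]=?,scc[3]=?,scc[4]=?,scc[5]=?)
step 2: low=(low[0]=0,low[1]=1,low[2]=?,low[3]=?,low[4]=?,low[5]=?); scc=(scc[0]=0,scc[1]=1,scc[2]=?,scc[3]=?,scc[4]=?,scc[5]=?)
step 3: low=(low[0]=0,low[1]=1,low[2]=2,low[3]=?,low[4]=?,low[5]=?); scc=(scc[0]=0,scc[1]=1,scc[2]=2,scc[3]=?,scc[4]=?,scc[5]=?)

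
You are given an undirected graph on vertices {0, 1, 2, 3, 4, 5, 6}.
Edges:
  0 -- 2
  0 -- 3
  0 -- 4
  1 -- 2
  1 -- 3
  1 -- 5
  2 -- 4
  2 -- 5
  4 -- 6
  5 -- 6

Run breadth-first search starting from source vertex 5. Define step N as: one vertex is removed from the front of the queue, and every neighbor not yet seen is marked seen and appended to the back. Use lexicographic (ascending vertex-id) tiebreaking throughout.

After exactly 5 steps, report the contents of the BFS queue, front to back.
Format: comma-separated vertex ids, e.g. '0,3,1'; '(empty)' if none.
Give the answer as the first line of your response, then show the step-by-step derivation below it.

0,4

step 1: dequeue 5; queue=[1,2,6]; order=5
step 2: dequeue 1; queue=[2,6,3]; order=5,1
step 3: dequeue 2; queue=[6,3,0,4]; order=5,1,2
step 4: dequeue 6; queue=[3,0,4]; order=5,1,2,6
step 5: dequeue 3; queue=[0,4]; order=5,1,2,6,3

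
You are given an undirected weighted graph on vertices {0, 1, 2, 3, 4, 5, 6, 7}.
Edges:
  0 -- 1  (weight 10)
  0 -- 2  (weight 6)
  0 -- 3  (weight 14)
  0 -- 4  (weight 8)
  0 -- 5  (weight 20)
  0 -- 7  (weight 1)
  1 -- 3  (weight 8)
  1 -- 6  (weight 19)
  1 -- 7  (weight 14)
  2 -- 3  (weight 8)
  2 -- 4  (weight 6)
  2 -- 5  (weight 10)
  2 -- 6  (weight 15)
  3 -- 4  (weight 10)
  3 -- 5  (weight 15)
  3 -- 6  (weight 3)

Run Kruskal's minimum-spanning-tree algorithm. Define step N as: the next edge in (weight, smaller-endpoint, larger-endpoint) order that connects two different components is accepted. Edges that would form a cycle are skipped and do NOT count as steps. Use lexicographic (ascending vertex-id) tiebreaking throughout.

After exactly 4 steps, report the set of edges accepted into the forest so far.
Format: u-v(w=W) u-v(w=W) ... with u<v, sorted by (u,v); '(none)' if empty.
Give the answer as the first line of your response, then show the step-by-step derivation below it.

0-2(w=6) 0-7(w=1) 2-4(w=6) 3-6(w=3)

step 1: add edge 0-7 (w=1); MST = {0-7(w=1)}
step 2: add edge 3-6 (w=3); MST = {0-7(w=1) 3-6(w=3)}
step 3: add edge 0-2 (w=6); MST = {0-2(w=6) 0-7(w=1) 3-6(w=3)}
step 4: add edge 2-4 (w=6); MST = {0-2(w=6) 0-7(w=1) 2-4(w=6) 3-6(w=3)}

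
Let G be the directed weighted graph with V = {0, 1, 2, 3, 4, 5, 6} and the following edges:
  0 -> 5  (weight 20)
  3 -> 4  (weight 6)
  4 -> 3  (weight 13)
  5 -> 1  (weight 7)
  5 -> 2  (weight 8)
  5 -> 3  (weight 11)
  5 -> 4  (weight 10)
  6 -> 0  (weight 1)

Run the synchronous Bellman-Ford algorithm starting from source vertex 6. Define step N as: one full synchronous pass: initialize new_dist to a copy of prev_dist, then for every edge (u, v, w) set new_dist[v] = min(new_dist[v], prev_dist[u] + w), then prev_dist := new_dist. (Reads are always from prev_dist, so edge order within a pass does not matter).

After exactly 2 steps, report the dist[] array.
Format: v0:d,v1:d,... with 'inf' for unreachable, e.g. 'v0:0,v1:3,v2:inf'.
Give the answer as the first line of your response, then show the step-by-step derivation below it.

v0:1,v1:inf,v2:inf,v3:inf,v4:inf,v5:21,v6:0

step 1: dist = v0:1,v1:inf,v2:inf,v3:inf,v4:inf,v5:inf,v6:0
step 2: dist = v0:1,v1:inf,v2:inf,v3:inf,v4:inf,v5:21,v6:0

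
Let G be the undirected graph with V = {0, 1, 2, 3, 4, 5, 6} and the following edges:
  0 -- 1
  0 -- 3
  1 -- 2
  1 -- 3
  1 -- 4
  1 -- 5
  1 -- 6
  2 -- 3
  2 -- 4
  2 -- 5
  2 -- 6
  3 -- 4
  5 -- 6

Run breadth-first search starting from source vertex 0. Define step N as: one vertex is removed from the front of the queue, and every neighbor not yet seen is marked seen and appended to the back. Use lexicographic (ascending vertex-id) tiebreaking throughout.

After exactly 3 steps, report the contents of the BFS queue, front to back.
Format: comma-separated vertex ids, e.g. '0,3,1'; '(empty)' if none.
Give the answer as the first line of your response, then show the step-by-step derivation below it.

2,4,5,6

step 1: dequeue 0; queue=[1,3]; order=0
step 2: dequeue 1; queue=[3,2,4,5,6]; order=0,1
step 3: dequeue 3; queue=[2,4,5,6]; order=0,1,3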